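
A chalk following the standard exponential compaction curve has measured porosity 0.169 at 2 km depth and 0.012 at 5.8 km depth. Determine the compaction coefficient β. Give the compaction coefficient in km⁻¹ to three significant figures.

0.696 km⁻¹

Athy: n(Z) = n₀ e^(−βZ) ⇒ n₁/n₂ = e^{β(Z₂−Z₁)} ⇒ β = ln(n₁/n₂)/(Z₂−Z₁)
β = ln(0.169/0.012) / (5.8 − 2) = ln(14.08) / 3.8 = 2.6450 / 3.8 = 0.6961 km⁻¹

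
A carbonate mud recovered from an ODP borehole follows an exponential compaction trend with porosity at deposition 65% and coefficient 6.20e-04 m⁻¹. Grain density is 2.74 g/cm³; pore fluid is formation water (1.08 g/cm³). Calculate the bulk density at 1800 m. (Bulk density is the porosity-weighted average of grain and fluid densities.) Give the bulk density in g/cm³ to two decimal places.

Working in km (1 km = 1000 m; β in km⁻¹ = β in m⁻¹ × 1000):
Porosity at depth: n = 0.65·exp(−0.62×1.8) = 0.65×0.3276 = 0.2129
Bulk density: ρ_b = (1−n)ρ_g + n·ρ_f = 0.7871×2.74 + 0.2129×1.08
       = 2.157 + 0.230 = 2.387 g/cm³

2.39 g/cm³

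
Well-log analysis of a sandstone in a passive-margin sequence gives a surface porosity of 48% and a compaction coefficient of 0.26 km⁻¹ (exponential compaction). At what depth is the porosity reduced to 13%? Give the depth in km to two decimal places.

5.02 km

Invert Athy's law: z = ln(φ₀/φ) / k
z = ln(0.48/0.13) / 0.26 = ln(3.692) / 0.26 = 1.3063 / 0.26 = 5.024 km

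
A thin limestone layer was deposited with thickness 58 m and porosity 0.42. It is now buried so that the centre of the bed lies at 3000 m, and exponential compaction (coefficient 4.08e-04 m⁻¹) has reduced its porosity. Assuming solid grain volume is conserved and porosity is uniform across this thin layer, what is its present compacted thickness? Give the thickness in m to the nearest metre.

38 m

Working in km (1 km = 1000 m; k in km⁻¹ = k in m⁻¹ × 1000):
Porosity at 3 km: n = 0.42·exp(−0.408×3) = 0.1235
Solid-volume conservation: h(1−n) = h₀(1−n₀) ⇒ h = h₀·(1−n₀)/(1−n)
h = 0.058 × (1 − 0.42)/(1 − 0.1235) = 0.058 × 0.6617 = 0.0384 km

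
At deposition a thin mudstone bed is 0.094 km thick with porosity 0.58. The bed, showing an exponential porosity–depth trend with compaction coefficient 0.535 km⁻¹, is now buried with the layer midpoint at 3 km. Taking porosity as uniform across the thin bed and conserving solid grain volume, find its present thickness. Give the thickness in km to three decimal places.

0.045 km

Porosity at 3 km: n = 0.58·exp(−0.535×3) = 0.1165
Solid-volume conservation: h(1−n) = h₀(1−n₀) ⇒ h = h₀·(1−n₀)/(1−n)
h = 0.094 × (1 − 0.58)/(1 − 0.1165) = 0.094 × 0.4754 = 0.0447 km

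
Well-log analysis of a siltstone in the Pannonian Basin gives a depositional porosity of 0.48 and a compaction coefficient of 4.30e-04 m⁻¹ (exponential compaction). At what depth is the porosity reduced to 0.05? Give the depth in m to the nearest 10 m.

Working in km (1 km = 1000 m; β in km⁻¹ = β in m⁻¹ × 1000):
Invert Athy's law: d = ln(n₀/n) / β
d = ln(0.48/0.05) / 0.43 = ln(9.6) / 0.43 = 2.2618 / 0.43 = 5.260 km

5260 m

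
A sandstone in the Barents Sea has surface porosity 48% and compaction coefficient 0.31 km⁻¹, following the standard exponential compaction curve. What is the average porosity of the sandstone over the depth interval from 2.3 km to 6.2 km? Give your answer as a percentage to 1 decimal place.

13.7%

⟨n⟩ = (1/(d₂−d₁)) ∫ n₀ e^(−kd) dd = n₀·(e^(−k·d₁) − e^(−k·d₂)) / (k·(d₂−d₁))
e^(−0.31×2.3) = 0.4902; e^(−0.31×6.2) = 0.1463
⟨n⟩ = 0.48 × (0.4902 − 0.1463) / (0.31 × 3.9) = 0.48 × 0.2844 = 0.1365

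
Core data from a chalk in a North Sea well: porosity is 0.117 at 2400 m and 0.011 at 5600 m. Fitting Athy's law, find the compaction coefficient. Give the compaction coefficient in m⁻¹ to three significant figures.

0.000739 m⁻¹

Working in km (1 km = 1000 m; c in km⁻¹ = c in m⁻¹ × 1000):
Athy: φ(z) = φ₀ e^(−cz) ⇒ φ₁/φ₂ = e^{c(z₂−z₁)} ⇒ c = ln(φ₁/φ₂)/(z₂−z₁)
c = ln(0.117/0.011) / (5.6 − 2.4) = ln(10.64) / 3.2 = 2.3643 / 3.2 = 0.7388 km⁻¹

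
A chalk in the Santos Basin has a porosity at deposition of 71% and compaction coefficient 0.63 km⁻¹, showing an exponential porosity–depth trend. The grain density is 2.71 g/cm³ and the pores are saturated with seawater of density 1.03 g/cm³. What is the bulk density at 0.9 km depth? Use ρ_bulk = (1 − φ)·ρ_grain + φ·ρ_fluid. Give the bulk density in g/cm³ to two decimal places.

Porosity at depth: phi = 0.71·exp(−0.63×0.9) = 0.71×0.5672 = 0.4027
Bulk density: ρ_b = (1−phi)ρ_g + phi·ρ_f = 0.5973×2.71 + 0.4027×1.03
       = 1.619 + 0.415 = 2.033 g/cm³

2.03 g/cm³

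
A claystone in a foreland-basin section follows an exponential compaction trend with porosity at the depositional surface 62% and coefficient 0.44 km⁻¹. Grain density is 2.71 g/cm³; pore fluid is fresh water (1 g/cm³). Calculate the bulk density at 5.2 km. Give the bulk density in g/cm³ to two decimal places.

2.60 g/cm³

Porosity at depth: φ = 0.62·exp(−0.44×5.2) = 0.62×0.1015 = 0.0629
Bulk density: ρ_b = (1−φ)ρ_g + φ·ρ_f = 0.9371×2.71 + 0.0629×1
       = 2.540 + 0.063 = 2.602 g/cm³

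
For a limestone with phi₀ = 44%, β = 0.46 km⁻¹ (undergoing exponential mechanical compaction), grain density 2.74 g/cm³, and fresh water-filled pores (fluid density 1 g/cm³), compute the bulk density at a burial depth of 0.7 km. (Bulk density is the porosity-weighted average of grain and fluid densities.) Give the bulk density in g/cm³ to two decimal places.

Porosity at depth: phi = 0.44·exp(−0.46×0.7) = 0.44×0.7247 = 0.3189
Bulk density: ρ_b = (1−phi)ρ_g + phi·ρ_f = 0.6811×2.74 + 0.3189×1
       = 1.866 + 0.319 = 2.185 g/cm³

2.19 g/cm³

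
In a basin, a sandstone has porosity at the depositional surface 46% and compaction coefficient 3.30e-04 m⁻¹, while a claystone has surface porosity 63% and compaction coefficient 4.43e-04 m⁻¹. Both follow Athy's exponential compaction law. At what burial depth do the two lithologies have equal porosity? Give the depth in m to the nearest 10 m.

Working in km (1 km = 1000 m; β in km⁻¹ = β in m⁻¹ × 1000):
Set φ₀ₐ e^(−βₐd) = φ₀ᵦ e^(−βᵦd) ⇒ ln(φ₀ₐ/φ₀ᵦ) = (βₐ − βᵦ)·d
d = ln(0.46/0.63) / (0.33 − 0.443) = -0.3145 / -0.113 = 2.783 km

2780 m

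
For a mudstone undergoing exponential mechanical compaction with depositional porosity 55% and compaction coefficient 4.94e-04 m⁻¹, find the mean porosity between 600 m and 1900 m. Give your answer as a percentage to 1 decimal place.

Working in km (1 km = 1000 m; c in km⁻¹ = c in m⁻¹ × 1000):
⟨n⟩ = (1/(z₂−z₁)) ∫ n₀ e^(−cz) dz = n₀·(e^(−c·z₁) − e^(−c·z₂)) / (c·(z₂−z₁))
e^(−0.494×0.6) = 0.7435; e^(−0.494×1.9) = 0.3912
⟨n⟩ = 0.55 × (0.7435 − 0.3912) / (0.494 × 1.3) = 0.55 × 0.5486 = 0.3017

30.2%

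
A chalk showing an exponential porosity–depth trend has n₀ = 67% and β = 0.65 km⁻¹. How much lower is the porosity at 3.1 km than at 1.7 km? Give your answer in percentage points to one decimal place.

n(1.7) = 0.67·e^(−0.65×1.7) = 0.2219
n(3.1) = 0.67·e^(−0.65×3.1) = 0.0893
Δn = 0.2219 − 0.0893 = 0.1326

13.3 percentage points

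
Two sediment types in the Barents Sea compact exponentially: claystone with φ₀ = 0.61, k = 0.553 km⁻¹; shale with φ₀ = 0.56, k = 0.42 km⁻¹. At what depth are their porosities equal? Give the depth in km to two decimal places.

Set φ₀ₐ e^(−kₐz) = φ₀ᵦ e^(−kᵦz) ⇒ ln(φ₀ₐ/φ₀ᵦ) = (kₐ − kᵦ)·z
z = ln(0.61/0.56) / (0.553 − 0.42) = 0.0855 / 0.133 = 0.643 km

0.64 km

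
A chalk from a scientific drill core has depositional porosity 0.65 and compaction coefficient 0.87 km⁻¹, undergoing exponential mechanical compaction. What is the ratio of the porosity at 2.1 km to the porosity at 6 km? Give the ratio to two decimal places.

29.76

phi(Z₁)/phi(Z₂) = e^(−β·Z₁)/e^(−β·Z₂) = e^{β(Z₂−Z₁)}
= exp(0.87 × 3.9) = exp(3.393) = 29.7551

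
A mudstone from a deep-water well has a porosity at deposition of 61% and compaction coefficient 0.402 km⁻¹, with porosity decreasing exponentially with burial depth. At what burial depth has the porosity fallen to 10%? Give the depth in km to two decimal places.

Invert Athy's law: z = ln(n₀/n) / k
z = ln(0.61/0.1) / 0.402 = ln(6.1) / 0.402 = 1.8083 / 0.402 = 4.498 km

4.50 km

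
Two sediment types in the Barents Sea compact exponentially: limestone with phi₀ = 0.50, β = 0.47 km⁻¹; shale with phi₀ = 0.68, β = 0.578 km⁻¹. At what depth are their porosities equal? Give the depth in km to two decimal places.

Set phi₀ₐ e^(−βₐd) = phi₀ᵦ e^(−βᵦd) ⇒ ln(phi₀ₐ/phi₀ᵦ) = (βₐ − βᵦ)·d
d = ln(0.5/0.68) / (0.47 − 0.578) = -0.3075 / -0.108 = 2.847 km

2.85 km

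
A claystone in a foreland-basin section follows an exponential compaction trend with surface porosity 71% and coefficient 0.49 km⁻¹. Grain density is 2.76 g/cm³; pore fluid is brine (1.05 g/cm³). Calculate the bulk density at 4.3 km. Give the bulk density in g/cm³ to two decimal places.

2.61 g/cm³

Porosity at depth: φ = 0.71·exp(−0.49×4.3) = 0.71×0.1216 = 0.0863
Bulk density: ρ_b = (1−φ)ρ_g + φ·ρ_f = 0.9137×2.76 + 0.0863×1.05
       = 2.522 + 0.091 = 2.612 g/cm³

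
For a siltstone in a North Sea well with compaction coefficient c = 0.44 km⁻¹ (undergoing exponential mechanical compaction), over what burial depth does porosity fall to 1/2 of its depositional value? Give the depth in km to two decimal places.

n/n₀ = 1/2 ⇒ exp(−c·z) = 1/2 ⇒ z = ln(2) / c
z = 0.6931 / 0.44 = 1.575 km

1.58 km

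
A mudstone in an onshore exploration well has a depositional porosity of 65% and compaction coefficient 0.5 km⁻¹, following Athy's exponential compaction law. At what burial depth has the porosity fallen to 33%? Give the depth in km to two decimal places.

1.36 km

Invert Athy's law: z = ln(φ₀/φ) / c
z = ln(0.65/0.33) / 0.5 = ln(1.97) / 0.5 = 0.6779 / 0.5 = 1.356 km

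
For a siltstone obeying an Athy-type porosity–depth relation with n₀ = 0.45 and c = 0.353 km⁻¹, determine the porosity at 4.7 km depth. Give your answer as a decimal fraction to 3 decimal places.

n = n₀·exp(−c·z) = 0.45 × exp(−0.353 × 4.7) = 0.45 × exp(−1.659)
  = 0.45 × 0.1903 = 0.0856

0.086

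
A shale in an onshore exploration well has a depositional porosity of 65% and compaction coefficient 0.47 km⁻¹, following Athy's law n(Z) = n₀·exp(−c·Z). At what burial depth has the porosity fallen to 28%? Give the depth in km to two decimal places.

Invert Athy's law: Z = ln(n₀/n) / c
Z = ln(0.65/0.28) / 0.47 = ln(2.321) / 0.47 = 0.8422 / 0.47 = 1.792 km

1.79 km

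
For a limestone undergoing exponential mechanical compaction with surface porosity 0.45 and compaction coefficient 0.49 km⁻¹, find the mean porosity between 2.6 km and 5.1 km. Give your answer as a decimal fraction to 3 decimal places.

⟨φ⟩ = (1/(Z₂−Z₁)) ∫ φ₀ e^(−βZ) dZ = φ₀·(e^(−β·Z₁) − e^(−β·Z₂)) / (β·(Z₂−Z₁))
e^(−0.49×2.6) = 0.2797; e^(−0.49×5.1) = 0.0822
⟨φ⟩ = 0.45 × (0.2797 − 0.0822) / (0.49 × 2.5) = 0.45 × 0.1613 = 0.0726

0.073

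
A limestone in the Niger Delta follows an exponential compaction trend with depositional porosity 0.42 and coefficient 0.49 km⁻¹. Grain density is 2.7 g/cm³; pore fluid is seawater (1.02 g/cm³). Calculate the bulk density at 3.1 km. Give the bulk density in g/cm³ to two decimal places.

Porosity at depth: n = 0.42·exp(−0.49×3.1) = 0.42×0.2189 = 0.0920
Bulk density: ρ_b = (1−n)ρ_g + n·ρ_f = 0.9080×2.7 + 0.0920×1.02
       = 2.452 + 0.094 = 2.546 g/cm³

2.55 g/cm³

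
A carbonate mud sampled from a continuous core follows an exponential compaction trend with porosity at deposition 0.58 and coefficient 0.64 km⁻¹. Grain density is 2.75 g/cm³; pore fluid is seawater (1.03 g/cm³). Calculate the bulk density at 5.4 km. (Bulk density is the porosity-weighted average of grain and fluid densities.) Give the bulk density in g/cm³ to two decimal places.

2.72 g/cm³

Porosity at depth: n = 0.58·exp(−0.64×5.4) = 0.58×0.0316 = 0.0183
Bulk density: ρ_b = (1−n)ρ_g + n·ρ_f = 0.9817×2.75 + 0.0183×1.03
       = 2.700 + 0.019 = 2.719 g/cm³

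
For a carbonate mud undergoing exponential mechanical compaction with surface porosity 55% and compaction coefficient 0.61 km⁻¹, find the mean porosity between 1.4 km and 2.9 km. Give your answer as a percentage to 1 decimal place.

⟨phi⟩ = (1/(d₂−d₁)) ∫ phi₀ e^(−kd) dd = phi₀·(e^(−k·d₁) − e^(−k·d₂)) / (k·(d₂−d₁))
e^(−0.61×1.4) = 0.4257; e^(−0.61×2.9) = 0.1705
⟨phi⟩ = 0.55 × (0.4257 − 0.1705) / (0.61 × 1.5) = 0.55 × 0.2789 = 0.1534

15.3%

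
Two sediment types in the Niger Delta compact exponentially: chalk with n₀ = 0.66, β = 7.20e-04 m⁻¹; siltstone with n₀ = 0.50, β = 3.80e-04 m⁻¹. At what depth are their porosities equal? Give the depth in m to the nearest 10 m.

820 m

Working in km (1 km = 1000 m; β in km⁻¹ = β in m⁻¹ × 1000):
Set n₀ₐ e^(−βₐZ) = n₀ᵦ e^(−βᵦZ) ⇒ ln(n₀ₐ/n₀ᵦ) = (βₐ − βᵦ)·Z
Z = ln(0.66/0.5) / (0.72 − 0.38) = 0.2776 / 0.34 = 0.817 km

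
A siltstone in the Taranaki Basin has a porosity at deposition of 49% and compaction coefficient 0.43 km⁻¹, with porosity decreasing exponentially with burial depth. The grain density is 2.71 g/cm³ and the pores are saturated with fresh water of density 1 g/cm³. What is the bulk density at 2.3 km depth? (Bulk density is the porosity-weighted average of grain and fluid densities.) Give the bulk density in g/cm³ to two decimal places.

Porosity at depth: phi = 0.49·exp(−0.43×2.3) = 0.49×0.3719 = 0.1823
Bulk density: ρ_b = (1−phi)ρ_g + phi·ρ_f = 0.8177×2.71 + 0.1823×1
       = 2.216 + 0.182 = 2.398 g/cm³

2.40 g/cm³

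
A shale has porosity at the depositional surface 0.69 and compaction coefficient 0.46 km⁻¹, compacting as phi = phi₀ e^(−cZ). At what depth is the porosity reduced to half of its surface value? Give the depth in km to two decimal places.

1.51 km

phi/phi₀ = 1/2 ⇒ exp(−c·Z) = 1/2 ⇒ Z = ln(2) / c
Z = 0.6931 / 0.46 = 1.507 km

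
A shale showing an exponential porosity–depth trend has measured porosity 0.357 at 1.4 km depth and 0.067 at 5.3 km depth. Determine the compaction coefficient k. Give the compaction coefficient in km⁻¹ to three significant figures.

0.429 km⁻¹

Athy: phi(z) = phi₀ e^(−kz) ⇒ phi₁/phi₂ = e^{k(z₂−z₁)} ⇒ k = ln(phi₁/phi₂)/(z₂−z₁)
k = ln(0.357/0.067) / (5.3 − 1.4) = ln(5.328) / 3.9 = 1.6730 / 3.9 = 0.429 km⁻¹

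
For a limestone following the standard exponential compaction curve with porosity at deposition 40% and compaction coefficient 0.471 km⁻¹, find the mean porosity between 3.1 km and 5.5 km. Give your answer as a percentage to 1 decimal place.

⟨phi⟩ = (1/(Z₂−Z₁)) ∫ phi₀ e^(−βZ) dZ = phi₀·(e^(−β·Z₁) − e^(−β·Z₂)) / (β·(Z₂−Z₁))
e^(−0.471×3.1) = 0.2322; e^(−0.471×5.5) = 0.0750
⟨phi⟩ = 0.4 × (0.2322 − 0.0750) / (0.471 × 2.4) = 0.4 × 0.1391 = 0.0556

5.6%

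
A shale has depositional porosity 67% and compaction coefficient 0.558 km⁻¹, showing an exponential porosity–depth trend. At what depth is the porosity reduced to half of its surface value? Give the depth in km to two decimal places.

1.24 km

phi/phi₀ = 1/2 ⇒ exp(−k·d) = 1/2 ⇒ d = ln(2) / k
d = 0.6931 / 0.558 = 1.242 km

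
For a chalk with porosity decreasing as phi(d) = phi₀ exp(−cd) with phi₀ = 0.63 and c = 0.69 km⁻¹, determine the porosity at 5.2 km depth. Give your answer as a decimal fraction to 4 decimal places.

0.0174

phi = phi₀·exp(−c·d) = 0.63 × exp(−0.69 × 5.2) = 0.63 × exp(−3.588)
  = 0.63 × 0.0277 = 0.0174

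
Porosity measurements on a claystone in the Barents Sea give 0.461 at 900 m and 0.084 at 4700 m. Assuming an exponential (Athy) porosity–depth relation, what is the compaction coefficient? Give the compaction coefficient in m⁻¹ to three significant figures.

0.000448 m⁻¹

Working in km (1 km = 1000 m; β in km⁻¹ = β in m⁻¹ × 1000):
Athy: n(z) = n₀ e^(−βz) ⇒ n₁/n₂ = e^{β(z₂−z₁)} ⇒ β = ln(n₁/n₂)/(z₂−z₁)
β = ln(0.461/0.084) / (4.7 − 0.9) = ln(5.488) / 3.8 = 1.7026 / 3.8 = 0.448 km⁻¹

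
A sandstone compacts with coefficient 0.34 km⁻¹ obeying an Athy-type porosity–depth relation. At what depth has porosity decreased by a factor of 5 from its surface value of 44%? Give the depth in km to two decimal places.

φ/φ₀ = 1/5 ⇒ exp(−c·d) = 1/5 ⇒ d = ln(5) / c
d = 1.6094 / 0.34 = 4.734 km

4.73 km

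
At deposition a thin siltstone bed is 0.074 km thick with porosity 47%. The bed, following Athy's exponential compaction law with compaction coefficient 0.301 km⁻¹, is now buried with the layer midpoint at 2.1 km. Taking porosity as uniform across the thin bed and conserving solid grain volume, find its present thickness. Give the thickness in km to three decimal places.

Porosity at 2.1 km: n = 0.47·exp(−0.301×2.1) = 0.2498
Solid-volume conservation: h(1−n) = h₀(1−n₀) ⇒ h = h₀·(1−n₀)/(1−n)
h = 0.074 × (1 − 0.47)/(1 − 0.2498) = 0.074 × 0.7065 = 0.0523 km

0.052 km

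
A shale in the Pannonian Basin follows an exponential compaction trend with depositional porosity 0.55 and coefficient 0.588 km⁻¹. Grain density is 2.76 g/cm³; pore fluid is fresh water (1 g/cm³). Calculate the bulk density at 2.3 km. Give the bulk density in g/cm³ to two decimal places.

2.51 g/cm³

Porosity at depth: n = 0.55·exp(−0.588×2.3) = 0.55×0.2586 = 0.1422
Bulk density: ρ_b = (1−n)ρ_g + n·ρ_f = 0.8578×2.76 + 0.1422×1
       = 2.367 + 0.142 = 2.510 g/cm³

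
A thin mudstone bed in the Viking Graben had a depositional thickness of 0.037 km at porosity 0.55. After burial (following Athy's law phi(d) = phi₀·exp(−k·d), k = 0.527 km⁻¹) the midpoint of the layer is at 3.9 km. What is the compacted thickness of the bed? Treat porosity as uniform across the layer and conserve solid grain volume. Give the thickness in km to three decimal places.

0.018 km

Porosity at 3.9 km: phi = 0.55·exp(−0.527×3.9) = 0.0704
Solid-volume conservation: h(1−phi) = h₀(1−phi₀) ⇒ h = h₀·(1−phi₀)/(1−phi)
h = 0.037 × (1 − 0.55)/(1 − 0.0704) = 0.037 × 0.4841 = 0.0179 km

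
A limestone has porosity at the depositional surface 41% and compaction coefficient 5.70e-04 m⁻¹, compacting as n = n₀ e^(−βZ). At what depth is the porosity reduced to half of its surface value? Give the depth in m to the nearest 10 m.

1220 m

Working in km (1 km = 1000 m; β in km⁻¹ = β in m⁻¹ × 1000):
n/n₀ = 1/2 ⇒ exp(−β·Z) = 1/2 ⇒ Z = ln(2) / β
Z = 0.6931 / 0.57 = 1.216 km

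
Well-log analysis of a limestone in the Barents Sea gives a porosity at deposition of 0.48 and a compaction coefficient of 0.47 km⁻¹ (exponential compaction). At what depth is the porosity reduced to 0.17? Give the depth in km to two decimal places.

2.21 km

Invert Athy's law: z = ln(φ₀/φ) / k
z = ln(0.48/0.17) / 0.47 = ln(2.824) / 0.47 = 1.0380 / 0.47 = 2.208 km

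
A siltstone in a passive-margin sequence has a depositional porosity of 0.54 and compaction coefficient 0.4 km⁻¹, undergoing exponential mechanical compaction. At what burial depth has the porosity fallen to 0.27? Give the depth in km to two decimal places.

Invert Athy's law: d = ln(phi₀/phi) / β
d = ln(0.54/0.27) / 0.4 = ln(2) / 0.4 = 0.6931 / 0.4 = 1.733 km

1.73 km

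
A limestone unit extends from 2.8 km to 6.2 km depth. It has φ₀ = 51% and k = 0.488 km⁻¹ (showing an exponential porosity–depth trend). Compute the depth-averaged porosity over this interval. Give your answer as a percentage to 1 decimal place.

6.3%

⟨φ⟩ = (1/(Z₂−Z₁)) ∫ φ₀ e^(−kZ) dZ = φ₀·(e^(−k·Z₁) − e^(−k·Z₂)) / (k·(Z₂−Z₁))
e^(−0.488×2.8) = 0.2550; e^(−0.488×6.2) = 0.0485
⟨φ⟩ = 0.51 × (0.2550 − 0.0485) / (0.488 × 3.4) = 0.51 × 0.1245 = 0.0635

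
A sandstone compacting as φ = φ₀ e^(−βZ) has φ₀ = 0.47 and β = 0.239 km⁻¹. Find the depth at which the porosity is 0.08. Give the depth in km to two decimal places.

7.41 km

Invert Athy's law: Z = ln(φ₀/φ) / β
Z = ln(0.47/0.08) / 0.239 = ln(5.875) / 0.239 = 1.7707 / 0.239 = 7.409 km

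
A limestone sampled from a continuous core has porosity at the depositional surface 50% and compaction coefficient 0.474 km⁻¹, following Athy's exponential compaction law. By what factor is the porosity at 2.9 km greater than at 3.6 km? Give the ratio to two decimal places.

1.39

n(d₁)/n(d₂) = e^(−β·d₁)/e^(−β·d₂) = e^{β(d₂−d₁)}
= exp(0.474 × 0.7) = exp(0.3318) = 1.3935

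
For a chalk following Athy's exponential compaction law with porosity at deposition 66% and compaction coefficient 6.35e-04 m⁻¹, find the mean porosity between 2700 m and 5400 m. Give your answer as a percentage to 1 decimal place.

5.7%

Working in km (1 km = 1000 m; β in km⁻¹ = β in m⁻¹ × 1000):
⟨n⟩ = (1/(Z₂−Z₁)) ∫ n₀ e^(−βZ) dZ = n₀·(e^(−β·Z₁) − e^(−β·Z₂)) / (β·(Z₂−Z₁))
e^(−0.635×2.7) = 0.1801; e^(−0.635×5.4) = 0.0324
⟨n⟩ = 0.66 × (0.1801 − 0.0324) / (0.635 × 2.7) = 0.66 × 0.0861 = 0.0568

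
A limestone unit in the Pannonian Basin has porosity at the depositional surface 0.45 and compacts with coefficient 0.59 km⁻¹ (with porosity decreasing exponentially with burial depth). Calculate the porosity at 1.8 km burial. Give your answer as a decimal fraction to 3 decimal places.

phi = phi₀·exp(−k·d) = 0.45 × exp(−0.59 × 1.8) = 0.45 × exp(−1.062)
  = 0.45 × 0.3458 = 0.1556

0.156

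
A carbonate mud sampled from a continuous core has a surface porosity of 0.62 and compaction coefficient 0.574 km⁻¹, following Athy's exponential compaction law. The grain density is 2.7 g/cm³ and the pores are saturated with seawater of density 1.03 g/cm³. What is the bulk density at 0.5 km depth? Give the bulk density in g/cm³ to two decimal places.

1.92 g/cm³

Porosity at depth: φ = 0.62·exp(−0.574×0.5) = 0.62×0.7505 = 0.4653
Bulk density: ρ_b = (1−φ)ρ_g + φ·ρ_f = 0.5347×2.7 + 0.4653×1.03
       = 1.444 + 0.479 = 1.923 g/cm³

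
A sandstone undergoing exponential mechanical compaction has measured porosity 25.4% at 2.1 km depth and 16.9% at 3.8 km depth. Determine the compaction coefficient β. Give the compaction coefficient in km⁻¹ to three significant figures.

Athy: phi(z) = phi₀ e^(−βz) ⇒ phi₁/phi₂ = e^{β(z₂−z₁)} ⇒ β = ln(phi₁/phi₂)/(z₂−z₁)
β = ln(0.254/0.169) / (3.8 − 2.1) = ln(1.503) / 1.7 = 0.4074 / 1.7 = 0.2397 km⁻¹

0.240 km⁻¹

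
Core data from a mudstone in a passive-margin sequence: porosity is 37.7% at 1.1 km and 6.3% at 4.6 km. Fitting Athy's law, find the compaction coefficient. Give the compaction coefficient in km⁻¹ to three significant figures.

Athy: n(Z) = n₀ e^(−cZ) ⇒ n₁/n₂ = e^{c(Z₂−Z₁)} ⇒ c = ln(n₁/n₂)/(Z₂−Z₁)
c = ln(0.377/0.063) / (4.6 − 1.1) = ln(5.984) / 3.5 = 1.7891 / 3.5 = 0.5112 km⁻¹

0.511 km⁻¹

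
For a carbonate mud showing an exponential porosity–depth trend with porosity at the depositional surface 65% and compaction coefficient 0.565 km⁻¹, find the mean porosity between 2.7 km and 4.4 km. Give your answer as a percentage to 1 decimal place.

⟨n⟩ = (1/(z₂−z₁)) ∫ n₀ e^(−kz) dz = n₀·(e^(−k·z₁) − e^(−k·z₂)) / (k·(z₂−z₁))
e^(−0.565×2.7) = 0.2175; e^(−0.565×4.4) = 0.0832
⟨n⟩ = 0.65 × (0.2175 − 0.0832) / (0.565 × 1.7) = 0.65 × 0.1398 = 0.0909

9.1%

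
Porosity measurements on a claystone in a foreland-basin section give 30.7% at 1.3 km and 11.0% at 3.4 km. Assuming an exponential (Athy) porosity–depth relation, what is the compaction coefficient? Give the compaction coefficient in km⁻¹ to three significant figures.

0.489 km⁻¹

Athy: phi(Z) = phi₀ e^(−cZ) ⇒ phi₁/phi₂ = e^{c(Z₂−Z₁)} ⇒ c = ln(phi₁/phi₂)/(Z₂−Z₁)
c = ln(0.307/0.11) / (3.4 − 1.3) = ln(2.791) / 2.1 = 1.0264 / 2.1 = 0.4887 km⁻¹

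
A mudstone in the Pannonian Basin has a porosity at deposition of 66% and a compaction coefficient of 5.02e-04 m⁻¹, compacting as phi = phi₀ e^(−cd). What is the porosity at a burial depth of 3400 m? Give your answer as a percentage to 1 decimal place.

12.0%

Working in km (1 km = 1000 m; c in km⁻¹ = c in m⁻¹ × 1000):
phi = phi₀·exp(−c·d) = 0.66 × exp(−0.502 × 3.4) = 0.66 × exp(−1.707)
  = 0.66 × 0.1814 = 0.1198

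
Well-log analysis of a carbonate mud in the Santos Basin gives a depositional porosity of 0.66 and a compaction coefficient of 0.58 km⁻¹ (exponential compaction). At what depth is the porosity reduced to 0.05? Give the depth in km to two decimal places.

4.45 km

Invert Athy's law: z = ln(n₀/n) / k
z = ln(0.66/0.05) / 0.58 = ln(13.2) / 0.58 = 2.5802 / 0.58 = 4.449 km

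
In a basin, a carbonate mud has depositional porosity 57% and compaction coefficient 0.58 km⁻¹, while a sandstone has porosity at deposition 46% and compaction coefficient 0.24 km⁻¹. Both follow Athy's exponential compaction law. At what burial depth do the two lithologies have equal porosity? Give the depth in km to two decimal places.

0.63 km

Set n₀ₐ e^(−βₐz) = n₀ᵦ e^(−βᵦz) ⇒ ln(n₀ₐ/n₀ᵦ) = (βₐ − βᵦ)·z
z = ln(0.57/0.46) / (0.58 − 0.24) = 0.2144 / 0.34 = 0.631 km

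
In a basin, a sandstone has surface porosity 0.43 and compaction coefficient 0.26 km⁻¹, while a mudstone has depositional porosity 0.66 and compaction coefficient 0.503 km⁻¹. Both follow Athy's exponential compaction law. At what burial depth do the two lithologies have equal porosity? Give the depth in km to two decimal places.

1.76 km

Set n₀ₐ e^(−cₐz) = n₀ᵦ e^(−cᵦz) ⇒ ln(n₀ₐ/n₀ᵦ) = (cₐ − cᵦ)·z
z = ln(0.43/0.66) / (0.26 − 0.503) = -0.4285 / -0.243 = 1.763 km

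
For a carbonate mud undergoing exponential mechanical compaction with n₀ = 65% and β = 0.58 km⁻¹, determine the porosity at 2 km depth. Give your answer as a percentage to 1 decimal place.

n = n₀·exp(−β·z) = 0.65 × exp(−0.58 × 2) = 0.65 × exp(−1.16)
  = 0.65 × 0.3135 = 0.2038

20.4%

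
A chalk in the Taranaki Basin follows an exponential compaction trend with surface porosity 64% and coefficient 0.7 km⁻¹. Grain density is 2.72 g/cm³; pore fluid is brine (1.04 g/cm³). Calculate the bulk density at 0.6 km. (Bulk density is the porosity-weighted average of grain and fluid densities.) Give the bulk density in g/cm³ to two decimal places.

Porosity at depth: n = 0.64·exp(−0.7×0.6) = 0.64×0.6570 = 0.4205
Bulk density: ρ_b = (1−n)ρ_g + n·ρ_f = 0.5795×2.72 + 0.4205×1.04
       = 1.576 + 0.437 = 2.014 g/cm³

2.01 g/cm³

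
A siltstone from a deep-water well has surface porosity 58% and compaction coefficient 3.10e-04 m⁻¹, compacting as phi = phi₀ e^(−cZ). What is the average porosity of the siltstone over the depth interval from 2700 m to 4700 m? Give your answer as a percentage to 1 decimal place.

18.7%

Working in km (1 km = 1000 m; c in km⁻¹ = c in m⁻¹ × 1000):
⟨phi⟩ = (1/(Z₂−Z₁)) ∫ phi₀ e^(−cZ) dZ = phi₀·(e^(−c·Z₁) − e^(−c·Z₂)) / (c·(Z₂−Z₁))
e^(−0.31×2.7) = 0.4330; e^(−0.31×4.7) = 0.2329
⟨phi⟩ = 0.58 × (0.4330 − 0.2329) / (0.31 × 2) = 0.58 × 0.3227 = 0.1872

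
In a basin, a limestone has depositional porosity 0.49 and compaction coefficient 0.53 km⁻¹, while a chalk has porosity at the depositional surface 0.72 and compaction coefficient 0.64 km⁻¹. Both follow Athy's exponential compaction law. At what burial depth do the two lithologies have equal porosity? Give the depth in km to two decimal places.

3.50 km

Set φ₀ₐ e^(−cₐz) = φ₀ᵦ e^(−cᵦz) ⇒ ln(φ₀ₐ/φ₀ᵦ) = (cₐ − cᵦ)·z
z = ln(0.49/0.72) / (0.53 − 0.64) = -0.3848 / -0.11 = 3.499 km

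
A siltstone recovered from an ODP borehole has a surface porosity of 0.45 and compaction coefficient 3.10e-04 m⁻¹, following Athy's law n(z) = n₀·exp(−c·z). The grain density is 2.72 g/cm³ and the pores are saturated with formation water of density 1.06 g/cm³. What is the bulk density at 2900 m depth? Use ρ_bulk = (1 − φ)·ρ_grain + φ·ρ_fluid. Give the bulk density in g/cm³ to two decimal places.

2.42 g/cm³

Working in km (1 km = 1000 m; c in km⁻¹ = c in m⁻¹ × 1000):
Porosity at depth: n = 0.45·exp(−0.31×2.9) = 0.45×0.4070 = 0.1831
Bulk density: ρ_b = (1−n)ρ_g + n·ρ_f = 0.8169×2.72 + 0.1831×1.06
       = 2.222 + 0.194 = 2.416 g/cm³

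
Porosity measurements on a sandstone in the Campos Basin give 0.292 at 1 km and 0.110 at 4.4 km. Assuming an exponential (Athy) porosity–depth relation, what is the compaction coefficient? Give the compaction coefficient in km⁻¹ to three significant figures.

Athy: phi(d) = phi₀ e^(−βd) ⇒ phi₁/phi₂ = e^{β(d₂−d₁)} ⇒ β = ln(phi₁/phi₂)/(d₂−d₁)
β = ln(0.292/0.11) / (4.4 − 1) = ln(2.655) / 3.4 = 0.9763 / 3.4 = 0.2871 km⁻¹

0.287 km⁻¹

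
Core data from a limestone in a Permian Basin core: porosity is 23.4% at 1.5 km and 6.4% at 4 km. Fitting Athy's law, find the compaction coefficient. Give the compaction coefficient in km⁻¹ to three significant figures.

Athy: phi(Z) = phi₀ e^(−cZ) ⇒ phi₁/phi₂ = e^{c(Z₂−Z₁)} ⇒ c = ln(phi₁/phi₂)/(Z₂−Z₁)
c = ln(0.234/0.064) / (4 − 1.5) = ln(3.656) / 2.5 = 1.2964 / 2.5 = 0.5186 km⁻¹

0.519 km⁻¹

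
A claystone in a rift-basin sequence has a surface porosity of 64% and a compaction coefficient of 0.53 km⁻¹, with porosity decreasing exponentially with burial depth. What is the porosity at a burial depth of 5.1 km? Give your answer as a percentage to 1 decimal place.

φ = φ₀·exp(−k·Z) = 0.64 × exp(−0.53 × 5.1) = 0.64 × exp(−2.703)
  = 0.64 × 0.0670 = 0.0429

4.3%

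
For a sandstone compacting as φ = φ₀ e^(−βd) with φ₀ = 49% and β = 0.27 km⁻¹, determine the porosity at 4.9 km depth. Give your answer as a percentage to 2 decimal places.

φ = φ₀·exp(−β·d) = 0.49 × exp(−0.27 × 4.9) = 0.49 × exp(−1.323)
  = 0.49 × 0.2663 = 0.1305

13.05%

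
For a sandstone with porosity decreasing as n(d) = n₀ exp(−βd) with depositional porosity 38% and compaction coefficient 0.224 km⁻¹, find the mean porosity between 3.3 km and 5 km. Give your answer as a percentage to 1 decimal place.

15.1%

⟨n⟩ = (1/(d₂−d₁)) ∫ n₀ e^(−βd) dd = n₀·(e^(−β·d₁) − e^(−β·d₂)) / (β·(d₂−d₁))
e^(−0.224×3.3) = 0.4775; e^(−0.224×5) = 0.3263
⟨n⟩ = 0.38 × (0.4775 − 0.3263) / (0.224 × 1.7) = 0.38 × 0.3971 = 0.1509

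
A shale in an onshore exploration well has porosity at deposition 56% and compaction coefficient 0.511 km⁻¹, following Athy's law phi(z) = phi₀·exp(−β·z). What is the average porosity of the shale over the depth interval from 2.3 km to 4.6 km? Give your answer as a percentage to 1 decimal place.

10.2%

⟨phi⟩ = (1/(z₂−z₁)) ∫ phi₀ e^(−βz) dz = phi₀·(e^(−β·z₁) − e^(−β·z₂)) / (β·(z₂−z₁))
e^(−0.511×2.3) = 0.3087; e^(−0.511×4.6) = 0.0953
⟨phi⟩ = 0.56 × (0.3087 − 0.0953) / (0.511 × 2.3) = 0.56 × 0.1816 = 0.1017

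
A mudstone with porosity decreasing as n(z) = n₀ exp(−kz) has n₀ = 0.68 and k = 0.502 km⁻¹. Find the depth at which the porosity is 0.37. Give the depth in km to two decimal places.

Invert Athy's law: z = ln(n₀/n) / k
z = ln(0.68/0.37) / 0.502 = ln(1.838) / 0.502 = 0.6086 / 0.502 = 1.212 km

1.21 km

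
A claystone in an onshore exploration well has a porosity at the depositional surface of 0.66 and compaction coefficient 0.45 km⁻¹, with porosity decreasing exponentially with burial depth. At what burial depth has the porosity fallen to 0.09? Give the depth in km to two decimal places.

4.43 km

Invert Athy's law: z = ln(phi₀/phi) / β
z = ln(0.66/0.09) / 0.45 = ln(7.333) / 0.45 = 1.9924 / 0.45 = 4.428 km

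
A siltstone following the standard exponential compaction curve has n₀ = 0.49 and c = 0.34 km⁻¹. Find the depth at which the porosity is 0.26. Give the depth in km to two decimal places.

Invert Athy's law: z = ln(n₀/n) / c
z = ln(0.49/0.26) / 0.34 = ln(1.885) / 0.34 = 0.6337 / 0.34 = 1.864 km

1.86 km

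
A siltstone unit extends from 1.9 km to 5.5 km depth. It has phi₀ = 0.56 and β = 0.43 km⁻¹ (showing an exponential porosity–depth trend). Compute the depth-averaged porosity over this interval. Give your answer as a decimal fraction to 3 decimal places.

0.126

⟨phi⟩ = (1/(z₂−z₁)) ∫ phi₀ e^(−βz) dz = phi₀·(e^(−β·z₁) − e^(−β·z₂)) / (β·(z₂−z₁))
e^(−0.43×1.9) = 0.4418; e^(−0.43×5.5) = 0.0939
⟨phi⟩ = 0.56 × (0.4418 − 0.0939) / (0.43 × 3.6) = 0.56 × 0.2247 = 0.1258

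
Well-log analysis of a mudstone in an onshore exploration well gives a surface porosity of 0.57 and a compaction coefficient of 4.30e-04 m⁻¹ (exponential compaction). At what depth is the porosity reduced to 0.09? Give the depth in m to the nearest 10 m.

Working in km (1 km = 1000 m; c in km⁻¹ = c in m⁻¹ × 1000):
Invert Athy's law: Z = ln(n₀/n) / c
Z = ln(0.57/0.09) / 0.43 = ln(6.333) / 0.43 = 1.8458 / 0.43 = 4.293 km

4290 m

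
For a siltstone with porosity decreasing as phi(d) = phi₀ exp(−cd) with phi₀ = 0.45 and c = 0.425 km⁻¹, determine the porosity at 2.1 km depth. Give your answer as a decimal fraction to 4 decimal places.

0.1843

phi = phi₀·exp(−c·d) = 0.45 × exp(−0.425 × 2.1) = 0.45 × exp(−0.8925)
  = 0.45 × 0.4096 = 0.1843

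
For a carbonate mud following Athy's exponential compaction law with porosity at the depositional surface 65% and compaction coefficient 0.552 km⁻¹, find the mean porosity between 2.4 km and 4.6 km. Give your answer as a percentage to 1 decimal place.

⟨phi⟩ = (1/(z₂−z₁)) ∫ phi₀ e^(−cz) dz = phi₀·(e^(−c·z₁) − e^(−c·z₂)) / (c·(z₂−z₁))
e^(−0.552×2.4) = 0.2659; e^(−0.552×4.6) = 0.0789
⟨phi⟩ = 0.65 × (0.2659 − 0.0789) / (0.552 × 2.2) = 0.65 × 0.1539 = 0.1001

10.0%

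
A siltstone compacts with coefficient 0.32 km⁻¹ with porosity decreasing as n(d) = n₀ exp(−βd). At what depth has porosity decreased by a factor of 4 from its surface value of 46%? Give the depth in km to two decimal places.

4.33 km

n/n₀ = 1/4 ⇒ exp(−β·d) = 1/4 ⇒ d = ln(4) / β
d = 1.3863 / 0.32 = 4.332 km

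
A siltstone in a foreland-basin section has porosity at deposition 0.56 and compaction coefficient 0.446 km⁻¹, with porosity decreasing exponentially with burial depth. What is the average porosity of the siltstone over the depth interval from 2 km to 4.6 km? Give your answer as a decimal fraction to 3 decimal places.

⟨φ⟩ = (1/(Z₂−Z₁)) ∫ φ₀ e^(−βZ) dZ = φ₀·(e^(−β·Z₁) − e^(−β·Z₂)) / (β·(Z₂−Z₁))
e^(−0.446×2) = 0.4098; e^(−0.446×4.6) = 0.1285
⟨φ⟩ = 0.56 × (0.4098 − 0.1285) / (0.446 × 2.6) = 0.56 × 0.2426 = 0.1358

0.136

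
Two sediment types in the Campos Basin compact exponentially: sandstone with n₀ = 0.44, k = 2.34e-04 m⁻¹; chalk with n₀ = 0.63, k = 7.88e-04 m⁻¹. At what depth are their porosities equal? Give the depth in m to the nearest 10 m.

Working in km (1 km = 1000 m; k in km⁻¹ = k in m⁻¹ × 1000):
Set n₀ₐ e^(−kₐd) = n₀ᵦ e^(−kᵦd) ⇒ ln(n₀ₐ/n₀ᵦ) = (kₐ − kᵦ)·d
d = ln(0.44/0.63) / (0.234 − 0.788) = -0.3589 / -0.554 = 0.648 km

650 m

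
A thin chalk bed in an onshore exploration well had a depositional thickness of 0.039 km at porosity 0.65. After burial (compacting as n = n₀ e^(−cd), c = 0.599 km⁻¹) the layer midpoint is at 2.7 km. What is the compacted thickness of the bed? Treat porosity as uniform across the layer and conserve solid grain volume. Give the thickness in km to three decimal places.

Porosity at 2.7 km: n = 0.65·exp(−0.599×2.7) = 0.1290
Solid-volume conservation: h(1−n) = h₀(1−n₀) ⇒ h = h₀·(1−n₀)/(1−n)
h = 0.039 × (1 − 0.65)/(1 − 0.1290) = 0.039 × 0.4018 = 0.0157 km

0.016 km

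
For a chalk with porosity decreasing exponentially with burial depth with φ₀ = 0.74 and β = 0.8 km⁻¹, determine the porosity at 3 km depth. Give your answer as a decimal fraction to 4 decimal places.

0.0671

φ = φ₀·exp(−β·z) = 0.74 × exp(−0.8 × 3) = 0.74 × exp(−2.4)
  = 0.74 × 0.0907 = 0.0671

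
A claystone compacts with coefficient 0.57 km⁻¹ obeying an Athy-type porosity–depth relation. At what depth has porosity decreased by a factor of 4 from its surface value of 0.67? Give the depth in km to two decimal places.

φ/φ₀ = 1/4 ⇒ exp(−c·z) = 1/4 ⇒ z = ln(4) / c
z = 1.3863 / 0.57 = 2.432 km

2.43 km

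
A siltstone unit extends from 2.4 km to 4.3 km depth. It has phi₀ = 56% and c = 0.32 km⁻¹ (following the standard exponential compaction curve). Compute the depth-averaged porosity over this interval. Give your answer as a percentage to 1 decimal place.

19.5%

⟨phi⟩ = (1/(z₂−z₁)) ∫ phi₀ e^(−cz) dz = phi₀·(e^(−c·z₁) − e^(−c·z₂)) / (c·(z₂−z₁))
e^(−0.32×2.4) = 0.4639; e^(−0.32×4.3) = 0.2526
⟨phi⟩ = 0.56 × (0.4639 − 0.2526) / (0.32 × 1.9) = 0.56 × 0.3476 = 0.1947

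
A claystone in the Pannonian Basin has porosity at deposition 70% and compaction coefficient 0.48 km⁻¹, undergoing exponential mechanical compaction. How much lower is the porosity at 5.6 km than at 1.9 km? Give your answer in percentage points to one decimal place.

23.4 percentage points

phi(1.9) = 0.7·e^(−0.48×1.9) = 0.2812
phi(5.6) = 0.7·e^(−0.48×5.6) = 0.0476
Δphi = 0.2812 − 0.0476 = 0.2336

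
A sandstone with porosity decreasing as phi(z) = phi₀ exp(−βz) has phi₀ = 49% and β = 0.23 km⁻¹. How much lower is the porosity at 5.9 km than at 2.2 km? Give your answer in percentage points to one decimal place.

phi(2.2) = 0.49·e^(−0.23×2.2) = 0.2954
phi(5.9) = 0.49·e^(−0.23×5.9) = 0.1261
Δphi = 0.2954 − 0.1261 = 0.1693

16.9 percentage points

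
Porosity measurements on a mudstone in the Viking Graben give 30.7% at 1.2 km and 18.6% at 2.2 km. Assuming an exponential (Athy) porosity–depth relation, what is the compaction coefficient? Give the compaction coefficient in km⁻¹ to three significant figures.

Athy: phi(d) = phi₀ e^(−cd) ⇒ phi₁/phi₂ = e^{c(d₂−d₁)} ⇒ c = ln(phi₁/phi₂)/(d₂−d₁)
c = ln(0.307/0.186) / (2.2 − 1.2) = ln(1.651) / 1 = 0.5011 / 1 = 0.5011 km⁻¹

0.501 km⁻¹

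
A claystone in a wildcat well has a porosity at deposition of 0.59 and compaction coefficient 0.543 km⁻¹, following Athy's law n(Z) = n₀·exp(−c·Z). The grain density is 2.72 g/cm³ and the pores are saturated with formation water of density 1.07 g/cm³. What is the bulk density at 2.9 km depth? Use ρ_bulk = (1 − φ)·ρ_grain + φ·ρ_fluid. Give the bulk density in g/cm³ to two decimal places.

Porosity at depth: n = 0.59·exp(−0.543×2.9) = 0.59×0.2071 = 0.1222
Bulk density: ρ_b = (1−n)ρ_g + n·ρ_f = 0.8778×2.72 + 0.1222×1.07
       = 2.388 + 0.131 = 2.518 g/cm³

2.52 g/cm³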